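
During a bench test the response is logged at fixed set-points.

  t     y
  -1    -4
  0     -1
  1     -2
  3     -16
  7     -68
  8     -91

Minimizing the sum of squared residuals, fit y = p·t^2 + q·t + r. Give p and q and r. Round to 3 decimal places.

p = -1.378, q = -0.020, r = -1.802

Sums needed: Σt^2·t^2 = 6580, Σt^2·t = 882, Σt^2 = 124, Σt·t = 124, Σt = 18, Σ1 = 6.
Moment sums: Σt^2·y = -9306, Σt·y = -1250, Σy = -182.
XᵀX·[p, q, r]ᵀ = Xᵀy becomes [[6580, 882, 124]; [882, 124, 18]; [124, 18, 6]]·[p, q, r]ᵀ = [-9306, -1250, -182]ᵀ.
Row-reducing yields p = -4363/3167, q = -317/15835, r = -28534/15835.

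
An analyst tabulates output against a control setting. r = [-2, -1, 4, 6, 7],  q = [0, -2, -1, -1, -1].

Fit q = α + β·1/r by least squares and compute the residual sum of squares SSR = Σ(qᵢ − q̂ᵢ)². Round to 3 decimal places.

SSR = 1.789

Compute the Gram sums: Σ1 = 5, Σ1/r = -79/84, Σ1/r·1/r = 9601/7056.
Right-hand side: Σq = -5, Σ1/r·q = 121/84.
Normal equations: [[5, -79/84]; [-79/84, 9601/7056]]·[α, β]ᵀ = [-5, 121/84]ᵀ.
Eliminating β: (9601/7056)·(row 1) − (-79/84)·(row 2) gives (10441/1764)·α = (9601/7056)·(-5) − (-79/84)·(121/84) = -19223/3528, so α = -19223/20882.
Then β = ((121/84) − (-79/84)·(-19223/20882))/(9601/7056) = 4410/10441.
Residuals: 23633/20882, -13721/20882, -1932/10441, -3129/20882, -2919/20882; SSR = 18677/10441.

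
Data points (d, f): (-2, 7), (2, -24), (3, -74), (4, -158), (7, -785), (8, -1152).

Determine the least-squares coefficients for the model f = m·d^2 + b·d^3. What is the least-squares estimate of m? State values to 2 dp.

m = -2.03

Entries of XᵀX: Σd^2·d^2 = 6866, Σd^2·d^3 = 50842, Σd^3·d^3 = 384746.
And Σd^2·f = -115455, Σd^3·f = -871437.
So XᵀX·[m, b]ᵀ = Xᵀf: [[6866, 50842]; [50842, 384746]]·[m, b]ᵀ = [-115455, -871437]ᵀ.
Δ = 6866·384746 − 50842² = 56757072.
m = ((-115455)·384746 − 50842·(-871437))/56757072 = -9604123/4729756; b = (6866·(-871437) − 50842·(-115455))/56757072 = -9443611/4729756.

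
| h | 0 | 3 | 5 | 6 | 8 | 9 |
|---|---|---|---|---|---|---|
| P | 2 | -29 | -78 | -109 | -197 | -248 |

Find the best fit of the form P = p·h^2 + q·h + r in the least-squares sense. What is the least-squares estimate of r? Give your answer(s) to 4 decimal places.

From the data, Σh^2·h^2 = 12659, Σh^2·h = 1609, Σh^2 = 215, Σh·h = 215, Σh = 31, Σ1 = 6.
Right-hand side: Σh^2·P = -38831, Σh·P = -4939, ΣP = -659.
So AᵀA·[p, q, r]ᵀ = AᵀP: [[12659, 1609, 215]; [1609, 215, 31]; [215, 31, 6]]·[p, q, r]ᵀ = [-38831, -4939, -659]ᵀ.
Solving the 3×3 system (Gaussian elimination) gives p = -477/160, q = -143/160, r = 129/80.

r = 1.6125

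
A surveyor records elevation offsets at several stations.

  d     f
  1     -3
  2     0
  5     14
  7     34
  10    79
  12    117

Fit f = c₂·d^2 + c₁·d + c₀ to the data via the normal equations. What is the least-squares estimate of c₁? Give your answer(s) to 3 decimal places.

From the data, Σd^2·d^2 = 33779, Σd^2·d = 3205, Σd^2 = 323, Σd·d = 323, Σd = 37, Σ1 = 6.
And Σd^2·f = 26761, Σd·f = 2499, Σf = 241.
So MᵀM·[c₂, c₁, c₀]ᵀ = Mᵀf: [[33779, 3205, 323]; [3205, 323, 37]; [323, 37, 6]]·[c₂, c₁, c₀]ᵀ = [26761, 2499, 241]ᵀ.
Inverting the 3×3 Gram matrix, [c₂, c₁, c₀]ᵀ = [118121/123936, -187423/123936, -4687/2582]ᵀ.

c₁ = -1.512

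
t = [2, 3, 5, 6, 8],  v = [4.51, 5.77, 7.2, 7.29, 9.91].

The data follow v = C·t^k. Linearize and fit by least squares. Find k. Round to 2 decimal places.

k = 0.52

Let Y = ln v. Fitting Y = k·ln t + ln C by least squares:
Σln t = 7.2724, Σ(ln t)² = 11.8122, Σln v = 9.5131, Σln t·ln v = 14.4754.
Equations: 11.8122·k + 7.2724·ln C = 14.4754;  7.2724·k + 5·ln C = 9.5131.
Slope k = (n·Σln t·ln v − Σln t·Σln v)/(n·Σ(ln t)² − (Σln t)²) = (5·14.4754 − 7.2724·9.5131)/6.1731 = 0.51739; ln C = (Σln v − k·Σln t)/n = 1.15009.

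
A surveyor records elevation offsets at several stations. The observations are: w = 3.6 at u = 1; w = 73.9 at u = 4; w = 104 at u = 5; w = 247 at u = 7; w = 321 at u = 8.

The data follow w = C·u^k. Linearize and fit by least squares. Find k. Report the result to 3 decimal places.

k = 2.156

Taking logs, ln w = k·ln u + ln C, so regress ln w on ln u.
Σln u = 7.0211, Σ(ln u)² = 12.6227, Σln w = 21.5089, Σln u·ln w = 36.1618.
Equations: 12.6227·k + 7.0211·ln C = 36.1618;  7.0211·k + 5·ln C = 21.5089.
Slope k = (n·Σln u·ln w − Σln u·Σln w)/(n·Σ(ln u)² − (Σln u)²) = (5·36.1618 − 7.0211·21.5089)/13.8181 = 2.15613; ln C = (Σln w − k·Σln u)/n = 1.27410.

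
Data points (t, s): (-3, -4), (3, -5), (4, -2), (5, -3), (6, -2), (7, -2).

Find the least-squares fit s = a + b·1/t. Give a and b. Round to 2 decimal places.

a = -3.10, b = 0.82

Compute the Gram sums: Σ1 = 6, Σ1/t = 319/420, Σ1/t·1/t = 7309/19600.
Right-hand side: Σs = -18, Σ1/t·s = -431/210.
AᵀA·[a, b]ᵀ = Aᵀs becomes [[6, 319/420]; [319/420, 7309/19600]]·[a, b]ᵀ = [-18, -431/210]ᵀ.
det = 6·(7309/19600) − (319/420)² = 11717/7056.
a = ((-18)·(7309/19600) − (319/420)·(-431/210))/(11717/7056) = -181816/58585; b = (6·(-431/210) − (319/420)·(-18))/(11717/7056) = 9576/11717.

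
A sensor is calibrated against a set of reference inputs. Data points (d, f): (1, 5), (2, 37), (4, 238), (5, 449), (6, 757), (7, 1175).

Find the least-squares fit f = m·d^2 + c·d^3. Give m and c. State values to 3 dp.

Entries of AᵀA: Σd^2·d^2 = 4595, Σd^2·d^3 = 28765, Σd^3·d^3 = 184091.
Moment sums: Σd^2·f = 100013, Σd^3·f = 638195.
So AᵀA·[m, c]ᵀ = Aᵀf: [[4595, 28765]; [28765, 184091]]·[m, c]ᵀ = [100013, 638195]ᵀ.
Determinant 4595·184091 − 28765² = 18472920.
m = (100013·184091 − 28765·638195)/18472920 = 6726751/2309115; c = (4595·638195 − 28765·100013)/18472920 = 1390802/461823.

m = 2.913, c = 3.012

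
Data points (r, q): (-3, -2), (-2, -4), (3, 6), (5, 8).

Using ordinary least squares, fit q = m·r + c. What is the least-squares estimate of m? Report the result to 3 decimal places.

m = 1.475

Compute the Gram sums: Σr·r = 47, Σr = 3, Σ1 = 4.
And Σr·q = 72, Σq = 8.
XᵀX·[m, c]ᵀ = Xᵀq becomes [[47, 3]; [3, 4]]·[m, c]ᵀ = [72, 8]ᵀ.
det = 47·4 − 3² = 179.
m = (72·4 − 3·8)/179 = 264/179; c = (47·8 − 3·72)/179 = 160/179.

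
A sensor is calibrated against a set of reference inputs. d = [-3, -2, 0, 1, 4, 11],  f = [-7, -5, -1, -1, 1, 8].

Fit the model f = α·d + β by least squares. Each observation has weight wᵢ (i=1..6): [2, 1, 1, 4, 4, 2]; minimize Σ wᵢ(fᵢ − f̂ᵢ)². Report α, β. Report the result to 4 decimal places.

α = 1.0011, β = -2.7171

With design matrix X, XᵀWX = [[332, 34]; [34, 14]] and XᵀWf = [240, -4]ᵀ.
det = 332·14 − 34² = 3492.
α = (240·14 − 34·(-4))/3492 = 874/873; β = (332·(-4) − 34·240)/3492 = -2372/873.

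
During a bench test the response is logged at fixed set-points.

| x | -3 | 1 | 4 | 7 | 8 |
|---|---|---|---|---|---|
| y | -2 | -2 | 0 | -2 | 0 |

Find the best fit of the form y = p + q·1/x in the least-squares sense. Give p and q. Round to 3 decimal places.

Setting ∂/∂p … = 0 gives: 5·p + (199/168)·q = -6;  (199/168)·p + (34141/28224)·q = -34/21.
(Σ1 = 5, Σ1/x = 199/168, Σ1/x·1/x = 34141/28224, Σy = -6, Σ1/x·y = -34/21.)
Δ = 5·(34141/28224) − (199/168)² = 4097/882.
p = ((-6)·(34141/28224) − (199/168)·(-34/21))/(4097/882) = -75359/65552; q = (5·(-34/21) − (199/168)·(-6))/(4097/882) = -1743/8194.

p = -1.150, q = -0.213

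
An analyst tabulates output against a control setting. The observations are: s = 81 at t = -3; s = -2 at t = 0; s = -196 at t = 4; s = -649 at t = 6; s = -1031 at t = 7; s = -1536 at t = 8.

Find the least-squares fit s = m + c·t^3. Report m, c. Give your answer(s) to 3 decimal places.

From the data, Σ1 = 6, Σt^3 = 1108, Σt^3·t^3 = 431274.
Moment sums: Σs = -3333, Σt^3·s = -1294980.
So AᵀA·[m, c]ᵀ = Aᵀs: [[6, 1108]; [1108, 431274]]·[m, c]ᵀ = [-3333, -1294980]ᵀ.
Eliminating c: 431274·(row 1) − 1108·(row 2) gives 1359980·m = 431274·(-3333) − 1108·(-1294980) = -2598402, so m = -1299201/679990.
Then c = ((-1294980) − 1108·(-1299201/679990))/431274 = -1019229/339995.

m = -1.911, c = -2.998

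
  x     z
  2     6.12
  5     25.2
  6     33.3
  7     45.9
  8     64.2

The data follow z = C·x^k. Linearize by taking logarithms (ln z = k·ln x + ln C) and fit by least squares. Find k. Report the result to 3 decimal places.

With ln zᵢ as the transformed response and ln xᵢ as the regressor:
Σln x = 8.1197, Σ(ln x)² = 14.3918, Σln z = 16.5324, Σln x·ln z = 28.8308.
Equations: 14.3918·k + 8.1197·ln C = 28.8308;  8.1197·k + 5·ln C = 16.5324.
Δ = 14.3918·5 − (8.1197)² = 6.0295; k = (28.8308·5 − 8.1197·16.5324)/6.0295 = 1.64453, ln C = (14.3918·16.5324 − 8.1197·28.8308)/6.0295 = 0.63586.

k = 1.645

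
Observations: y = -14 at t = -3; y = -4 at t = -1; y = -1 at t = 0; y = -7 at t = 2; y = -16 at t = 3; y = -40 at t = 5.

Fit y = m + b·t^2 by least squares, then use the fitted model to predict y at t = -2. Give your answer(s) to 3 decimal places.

ŷ = -7.514

With design matrix X, XᵀX = [[6, 48]; [48, 804]] and Xᵀy = [-82, -1302]ᵀ.
Determinant 6·804 − 48² = 2520.
m = ((-82)·804 − 48·(-1302))/2520 = -143/105; b = (6·(-1302) − 48·(-82))/2520 = -323/210.
At t = -2: ŷ = (-143/105)·(1) + (-323/210)·(4) = -263/35.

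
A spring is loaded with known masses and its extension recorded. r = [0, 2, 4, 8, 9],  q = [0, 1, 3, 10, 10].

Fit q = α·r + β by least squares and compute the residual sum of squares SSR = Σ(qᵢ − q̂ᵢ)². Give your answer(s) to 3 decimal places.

Sums needed: Σr·r = 165, Σr = 23, Σ1 = 5.
Right-hand side: Σr·q = 184, Σq = 24.
Normal equations: [[165, 23]; [23, 5]]·[α, β]ᵀ = [184, 24]ᵀ.
Eliminating β: 5·(row 1) − 23·(row 2) gives 296·α = 5·184 − 23·24 = 368, so α = 46/37.
Then β = (24 − 23·(46/37))/5 = -34/37.
Residuals: 34/37, -21/37, -39/37, 36/37, -10/37; SSR = 122/37.

SSR = 3.297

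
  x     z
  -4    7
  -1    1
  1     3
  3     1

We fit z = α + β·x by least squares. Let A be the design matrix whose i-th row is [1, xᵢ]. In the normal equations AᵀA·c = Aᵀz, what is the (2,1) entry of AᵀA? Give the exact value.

Row 2 ↔ basis x, column 1 ↔ basis 1, so (AᵀA)_{2,1} = Σᵢ x = (-4)·(1) + (-1)·(1) + (1)·(1) + (3)·(1) = -1.

-1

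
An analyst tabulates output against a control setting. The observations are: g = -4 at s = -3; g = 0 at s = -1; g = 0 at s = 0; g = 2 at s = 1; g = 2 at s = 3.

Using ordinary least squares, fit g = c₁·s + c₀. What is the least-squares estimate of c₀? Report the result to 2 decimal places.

c₀ = 0.00

Setting ∂/∂c₁ … = 0 gives: 20·c₁ + 0·c₀ = 20;  0·c₁ + 5·c₀ = 0.
Eliminating c₀: 5·(row 1) − 0·(row 2) gives 100·c₁ = 5·20 − 0·0 = 100, so c₁ = 1.
Then c₀ = (0 − 0·1)/5 = 0.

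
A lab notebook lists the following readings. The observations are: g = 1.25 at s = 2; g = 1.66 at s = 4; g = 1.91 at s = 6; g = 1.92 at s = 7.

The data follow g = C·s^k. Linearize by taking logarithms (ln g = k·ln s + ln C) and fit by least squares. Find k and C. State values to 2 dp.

k = 0.36, C = 0.99

Taking logs, ln g = k·ln s + ln C, so regress ln g on ln s.
Σln s = 5.8171, Σ(ln s)² = 9.3992, Σln g = 2.0294, Σln s·ln g = 3.2861.
Equations: 9.3992·k + 5.8171·ln C = 3.2861;  5.8171·k + 4·ln C = 2.0294.
Solving (det = 3.7582): k = 0.35634, ln C = -0.01087, so C = exp(-0.01087) = 0.98919.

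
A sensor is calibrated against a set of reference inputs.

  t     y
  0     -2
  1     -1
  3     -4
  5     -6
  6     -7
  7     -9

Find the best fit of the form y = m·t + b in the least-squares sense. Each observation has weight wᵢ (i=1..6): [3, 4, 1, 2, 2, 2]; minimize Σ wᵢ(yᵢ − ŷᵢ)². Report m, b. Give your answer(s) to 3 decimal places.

m = -1.069, b = -0.861

Entries of AᵀWA: Σwᵢ·t·t = 233, Σwᵢ·t = 43, Σwᵢ·1 = 14.
And Σwᵢ·t·y = -286, Σwᵢ·y = -58.
AᵀWA·[m, b]ᵀ = AᵀWy becomes [[233, 43]; [43, 14]]·[m, b]ᵀ = [-286, -58]ᵀ.
Eliminating b: 14·(row 1) − 43·(row 2) gives 1413·m = 14·(-286) − 43·(-58) = -1510, so m = -1510/1413.
Then b = ((-58) − 43·(-1510/1413))/14 = -1216/1413.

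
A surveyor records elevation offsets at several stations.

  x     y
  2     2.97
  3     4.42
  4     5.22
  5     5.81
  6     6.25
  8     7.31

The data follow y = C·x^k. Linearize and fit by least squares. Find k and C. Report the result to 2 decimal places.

k = 0.63, C = 2.08

Let Y = ln y. Fitting Y = k·ln x + ln C by least squares:
Sums: Σln x = 8.6587, Σ(ln x)² = 13.7340, Σln y = 9.8086, Σln x·ln y = 14.9301.
Normal system: [[13.7340, 8.6587]; [8.6587, 6]]·[k, ln C]ᵀ = [14.9301, 9.8086]ᵀ.
Solving (det = 7.4309): k = 0.62586, ln C = 0.73158, so C = exp(0.73158) = 2.07836.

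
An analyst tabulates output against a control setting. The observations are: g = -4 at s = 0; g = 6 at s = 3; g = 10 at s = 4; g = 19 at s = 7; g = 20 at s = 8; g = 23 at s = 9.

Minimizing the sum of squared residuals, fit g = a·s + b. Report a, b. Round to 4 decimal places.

a = 2.9858, b = -3.0935

Sums needed: Σs·s = 219, Σs = 31, Σ1 = 6.
Moment sums: Σs·g = 558, Σg = 74.
Normal equations: [[219, 31]; [31, 6]]·[a, b]ᵀ = [558, 74]ᵀ.
Determinant 219·6 − 31² = 353.
a = (558·6 − 31·74)/353 = 1054/353; b = (219·74 − 31·558)/353 = -1092/353.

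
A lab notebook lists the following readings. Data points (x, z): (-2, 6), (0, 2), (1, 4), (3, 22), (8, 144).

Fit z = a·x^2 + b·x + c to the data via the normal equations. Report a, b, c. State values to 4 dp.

MᵀM·[a, b, c]ᵀ = Mᵀz reads: 4194·a + 532·b + 78·c = 9442;  532·a + 78·b + 10·c = 1210;  78·a + 10·b + 5·c = 178.
Inverting the 3×3 Gram matrix, [a, b, c]ᵀ = [81847/39127, 45517/39127, 25074/39127]ᵀ.

a = 2.0918, b = 1.1633, c = 0.6408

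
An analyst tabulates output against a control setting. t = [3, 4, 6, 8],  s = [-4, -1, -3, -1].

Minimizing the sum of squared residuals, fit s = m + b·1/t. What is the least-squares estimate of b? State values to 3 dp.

b = -9.356

Setting ∂/∂m … = 0 gives: 4·m + (7/8)·b = -9;  (7/8)·m + (125/576)·b = -53/24.
det = 4·(125/576) − (7/8)² = 59/576.
m = ((-9)·(125/576) − (7/8)·(-53/24))/(59/576) = -12/59; b = (4·(-53/24) − (7/8)·(-9))/(59/576) = -552/59.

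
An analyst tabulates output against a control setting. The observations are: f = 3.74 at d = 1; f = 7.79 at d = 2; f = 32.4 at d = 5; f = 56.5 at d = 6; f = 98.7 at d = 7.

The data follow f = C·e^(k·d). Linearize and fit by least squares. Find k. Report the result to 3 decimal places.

Let Y = ln f. Fitting Y = k·d + ln C by least squares:
XᵀX = [[115.0000, 21.0000]; [21.0000, 5]], rhs = [79.1656, 15.4764]ᵀ  (here Σd = 21.0000, Σ(d)² = 115.0000, Σln f = 15.4764, Σd·ln f = 79.1656).
Slope k = (n·Σd·ln f − Σd·Σln f)/(n·Σ(d)² − (Σd)²) = (5·79.1656 − 21.0000·15.4764)/134.0000 = 0.52853; ln C = (Σln f − k·Σd)/n = 0.87545.

k = 0.529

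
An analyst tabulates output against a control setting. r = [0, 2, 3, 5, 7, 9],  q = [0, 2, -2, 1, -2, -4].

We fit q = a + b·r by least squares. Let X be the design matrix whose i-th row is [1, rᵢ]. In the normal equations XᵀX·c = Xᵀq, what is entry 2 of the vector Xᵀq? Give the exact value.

-47

Entry 2 ↔ basis r, so (Xᵀq)_{2} = Σᵢ (r)·qᵢ = (0)·(0) + (2)·(2) + (3)·(-2) + (5)·(1) + (7)·(-2) + (9)·(-4) = -47.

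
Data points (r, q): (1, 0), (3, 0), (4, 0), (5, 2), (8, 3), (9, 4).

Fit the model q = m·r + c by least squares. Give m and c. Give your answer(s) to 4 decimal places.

Forming AᵀA = [[196, 30]; [30, 6]] and Aᵀq = [70, 9]ᵀ gives AᵀA·[m, c]ᵀ = Aᵀq.
Δ = 196·6 − 30² = 276.
m = (70·6 − 30·9)/276 = 25/46; c = (196·9 − 30·70)/276 = -28/23.

m = 0.5435, c = -1.2174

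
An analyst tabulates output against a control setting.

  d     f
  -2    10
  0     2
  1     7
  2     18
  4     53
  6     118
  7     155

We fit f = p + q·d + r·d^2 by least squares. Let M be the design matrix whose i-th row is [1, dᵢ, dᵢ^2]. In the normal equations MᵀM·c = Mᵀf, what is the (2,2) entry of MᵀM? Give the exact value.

110

Row 2 ↔ basis d, column 2 ↔ basis d, so (MᵀM)_{2,2} = Σᵢ (d)·(d) = (-2)·(-2) + (0)·(0) + (1)·(1) + (2)·(2) + (4)·(4) + (6)·(6) + (7)·(7) = 110.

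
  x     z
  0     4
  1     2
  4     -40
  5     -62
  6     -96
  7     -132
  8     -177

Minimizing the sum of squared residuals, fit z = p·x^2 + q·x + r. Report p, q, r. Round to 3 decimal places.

Sums needed: Σx^2·x^2 = 8675, Σx^2·x = 1261, Σx^2 = 191, Σx·x = 191, Σx = 31, Σ1 = 7.
For Mᵀz: Σx^2·z = -23440, Σx·z = -3384, Σz = -501.
MᵀM·[p, q, r]ᵀ = Mᵀz becomes [[8675, 1261, 191]; [1261, 191, 31]; [191, 31, 7]]·[p, q, r]ᵀ = [-23440, -3384, -501]ᵀ.
Row-reducing yields p = -143573/47922, q = 70009/47922, r = 29601/7987.

p = -2.996, q = 1.461, r = 3.706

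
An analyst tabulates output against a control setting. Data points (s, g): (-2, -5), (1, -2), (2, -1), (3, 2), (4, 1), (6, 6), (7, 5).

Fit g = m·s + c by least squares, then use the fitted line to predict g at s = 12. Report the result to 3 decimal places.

ĝ = 11.946

Entries of XᵀX: Σs·s = 119, Σs = 21, Σ1 = 7.
Moment sums: Σs·g = 87, Σg = 6.
XᵀX·[m, c]ᵀ = Xᵀg becomes [[119, 21]; [21, 7]]·[m, c]ᵀ = [87, 6]ᵀ.
Δ = 119·7 − 21² = 392.
m = (87·7 − 21·6)/392 = 69/56; c = (119·6 − 21·87)/392 = -159/56.
At s = 12: ĝ = (69/56)·(12) + (-159/56)·(1) = 669/56.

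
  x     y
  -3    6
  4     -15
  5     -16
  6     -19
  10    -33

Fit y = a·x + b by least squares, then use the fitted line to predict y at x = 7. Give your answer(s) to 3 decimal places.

The normal system AᵀA·[a, b]ᵀ = Aᵀy is [[186, 22]; [22, 5]]·[a, b]ᵀ = [-602, -77]ᵀ.
det = 186·5 − 22² = 446.
a = ((-602)·5 − 22·(-77))/446 = -658/223; b = (186·(-77) − 22·(-602))/446 = -539/223.
At x = 7: ŷ = (-658/223)·(7) + (-539/223)·(1) = -5145/223.

ŷ = -23.072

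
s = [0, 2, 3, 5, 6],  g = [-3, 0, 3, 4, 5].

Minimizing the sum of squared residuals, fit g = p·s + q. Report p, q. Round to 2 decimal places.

The normal equations are: 74·p + 16·q = 59;  16·p + 5·q = 9.
(Σs·s = 74, Σs = 16, Σ1 = 5, Σs·g = 59, Σg = 9.)
Determinant 74·5 − 16² = 114.
p = (59·5 − 16·9)/114 = 151/114; q = (74·9 − 16·59)/114 = -139/57.

p = 1.32, q = -2.44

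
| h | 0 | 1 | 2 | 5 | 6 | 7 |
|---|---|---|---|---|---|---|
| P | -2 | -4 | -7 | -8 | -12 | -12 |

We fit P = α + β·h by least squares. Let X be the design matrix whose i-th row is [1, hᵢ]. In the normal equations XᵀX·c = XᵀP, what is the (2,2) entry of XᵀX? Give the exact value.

Row 2 ↔ basis h, column 2 ↔ basis h, so (XᵀX)_{2,2} = Σᵢ (h)·(h) = (0)·(0) + (1)·(1) + (2)·(2) + (5)·(5) + (6)·(6) + (7)·(7) = 115.

115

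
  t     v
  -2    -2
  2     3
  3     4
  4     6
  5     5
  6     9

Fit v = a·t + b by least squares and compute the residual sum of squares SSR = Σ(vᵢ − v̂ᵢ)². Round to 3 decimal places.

Normal-equation sums: Σt·t = 94, Σt = 18, Σ1 = 6.
For Aᵀv: Σt·v = 125, Σv = 25.
Normal equations: [[94, 18]; [18, 6]]·[a, b]ᵀ = [125, 25]ᵀ.
Determinant 94·6 − 18² = 240.
a = (125·6 − 18·25)/240 = 5/4; b = (94·25 − 18·125)/240 = 5/12.
Residuals: 1/12, 1/12, -1/6, 7/12, -5/3, 13/12; SSR = 13/3.

SSR = 4.333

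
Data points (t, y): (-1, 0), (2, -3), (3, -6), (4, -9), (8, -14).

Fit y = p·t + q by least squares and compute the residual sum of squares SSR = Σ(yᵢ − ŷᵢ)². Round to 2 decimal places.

SSR = 4.02

The normal equations are: 94·p + 16·q = -172;  16·p + 5·q = -32.
Determinant 94·5 − 16² = 214.
p = ((-172)·5 − 16·(-32))/214 = -174/107; q = (94·(-32) − 16·(-172))/214 = -128/107.
Residuals: -46/107, 155/107, 8/107, -139/107, 22/107; SSR = 430/107.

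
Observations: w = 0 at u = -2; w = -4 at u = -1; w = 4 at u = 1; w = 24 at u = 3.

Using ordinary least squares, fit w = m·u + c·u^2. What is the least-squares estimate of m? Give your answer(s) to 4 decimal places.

Entries of XᵀX: Σu·u = 15, Σu·u^2 = 19, Σu^2·u^2 = 99.
Right-hand side: Σu·w = 80, Σu^2·w = 216.
Determinant 15·99 − 19² = 1124.
m = (80·99 − 19·216)/1124 = 954/281; c = (15·216 − 19·80)/1124 = 430/281.

m = 3.3950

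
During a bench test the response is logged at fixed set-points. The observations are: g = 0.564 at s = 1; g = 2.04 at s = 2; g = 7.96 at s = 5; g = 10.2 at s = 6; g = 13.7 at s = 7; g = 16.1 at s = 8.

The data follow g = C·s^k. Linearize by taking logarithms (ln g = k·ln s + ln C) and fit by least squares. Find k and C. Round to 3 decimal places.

Linearized form: ln g = k·ln s + ln C. From the 6 transformed points,
Sums: Σln s = 8.1197, Σ(ln s)² = 14.3918, Σln g = 9.9333, Σln s·ln g = 18.8656.
Normal system: [[14.3918, 8.1197]; [8.1197, 6]]·[k, ln C]ᵀ = [18.8656, 9.9333]ᵀ.
Δ = 14.3918·6 − (8.1197)² = 20.4213; k = (18.8656·6 − 8.1197·9.9333)/20.4213 = 1.59336, ln C = (14.3918·9.9333 − 8.1197·18.8656)/20.4213 = -0.50072, so C = exp(-0.50072) = 0.60609.

k = 1.593, C = 0.606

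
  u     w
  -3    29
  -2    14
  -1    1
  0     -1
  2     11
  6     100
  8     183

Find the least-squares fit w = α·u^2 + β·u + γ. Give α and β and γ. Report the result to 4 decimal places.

α = 2.9802, β = -0.9176, γ = -0.7832

From the data, Σu^2·u^2 = 5506, Σu^2·u = 700, Σu^2 = 118, Σu·u = 118, Σu = 10, Σ1 = 7.
Right-hand side: Σu^2·w = 15674, Σu·w = 1970, Σw = 337.
So MᵀM·[α, β, γ]ᵀ = Mᵀw: [[5506, 700, 118]; [700, 118, 10]; [118, 10, 7]]·[α, β, γ]ᵀ = [15674, 1970, 337]ᵀ.
Row-reducing yields α = 143128/48027, β = -14690/16009, γ = -37615/48027.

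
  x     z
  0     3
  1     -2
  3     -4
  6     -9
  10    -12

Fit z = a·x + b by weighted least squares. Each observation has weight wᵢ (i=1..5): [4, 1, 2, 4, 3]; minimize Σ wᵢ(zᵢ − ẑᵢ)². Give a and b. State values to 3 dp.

MᵀWM·[a, b]ᵀ = MᵀWz reads: 463·a + 61·b = -602;  61·a + 14·b = -70.
(Σwᵢ·x·x = 463, Σwᵢ·x = 61, Σwᵢ·1 = 14, Σwᵢ·x·z = -602, Σwᵢ·z = -70.)
Δ = 463·14 − 61² = 2761.
a = ((-602)·14 − 61·(-70))/2761 = -378/251; b = (463·(-70) − 61·(-602))/2761 = 392/251.

a = -1.506, b = 1.562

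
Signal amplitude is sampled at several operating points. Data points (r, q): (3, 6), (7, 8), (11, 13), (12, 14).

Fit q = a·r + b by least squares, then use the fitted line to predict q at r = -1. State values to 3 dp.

q̂ = 1.729

The normal system MᵀM·[a, b]ᵀ = Mᵀq is [[323, 33]; [33, 4]]·[a, b]ᵀ = [385, 41]ᵀ.
Δ = 323·4 − 33² = 203.
a = (385·4 − 33·41)/203 = 187/203; b = (323·41 − 33·385)/203 = 538/203.
At r = -1: q̂ = (187/203)·(-1) + (538/203)·(1) = 351/203.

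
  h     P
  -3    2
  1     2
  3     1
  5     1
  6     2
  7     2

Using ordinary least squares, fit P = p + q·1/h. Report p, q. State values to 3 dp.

p = 1.675, q = -0.032

The normal system MᵀM·[p, q]ᵀ = MᵀP is [[6, 317/210]; [317/210, 6421/4900]]·[p, q]ᵀ = [10, 87/35]ᵀ.
Δ = 6·(6421/4900) − (317/210)² = 49249/8820.
p = (10·(6421/4900) − (317/210)·(87/35))/(49249/8820) = 412416/246245; q = (6·(87/35) − (317/210)·10)/(49249/8820) = -1596/49249.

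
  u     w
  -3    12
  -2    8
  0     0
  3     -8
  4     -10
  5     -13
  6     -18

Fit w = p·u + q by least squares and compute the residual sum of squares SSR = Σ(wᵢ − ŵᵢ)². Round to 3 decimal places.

SSR = 6.221

Normal-equation sums: Σu·u = 99, Σu = 13, Σ1 = 7.
For Xᵀw: Σu·w = -289, Σw = -29.
det = 99·7 − 13² = 524.
p = ((-289)·7 − 13·(-29))/524 = -823/262; q = (99·(-29) − 13·(-289))/524 = 443/262.
Residuals: 116/131, 7/262, -443/262, -35/131, 229/262, 133/131, -221/262; SSR = 815/131.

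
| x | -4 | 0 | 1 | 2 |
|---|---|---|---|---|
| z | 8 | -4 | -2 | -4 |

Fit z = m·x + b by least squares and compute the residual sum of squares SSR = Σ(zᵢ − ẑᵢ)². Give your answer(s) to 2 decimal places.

SSR = 11.95

With design matrix M, MᵀM = [[21, -1]; [-1, 4]] and Mᵀz = [-42, -2]ᵀ.
Determinant 21·4 − (-1)² = 83.
m = ((-42)·4 − (-1)·(-2))/83 = -170/83; b = (21·(-2) − (-1)·(-42))/83 = -84/83.
Residuals: 68/83, -248/83, 88/83, 92/83; SSR = 992/83.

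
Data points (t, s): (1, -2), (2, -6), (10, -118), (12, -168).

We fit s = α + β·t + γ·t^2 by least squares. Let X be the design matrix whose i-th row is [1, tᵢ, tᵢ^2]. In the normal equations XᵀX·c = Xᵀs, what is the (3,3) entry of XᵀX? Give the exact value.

30753

Row 3 ↔ basis t^2, column 3 ↔ basis t^2, so (XᵀX)_{3,3} = Σᵢ (t^2)·(t^2) = (1)·(1) + (4)·(4) + (100)·(100) + (144)·(144) = 30753.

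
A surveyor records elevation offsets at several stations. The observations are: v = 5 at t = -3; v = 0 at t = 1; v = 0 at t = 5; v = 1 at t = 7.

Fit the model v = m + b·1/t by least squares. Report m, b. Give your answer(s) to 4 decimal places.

m = 2.3364, b = -3.3140

Entries of XᵀX: Σ1 = 4, Σ1/t = 106/105, Σ1/t·1/t = 12916/11025.
Right-hand side: Σv = 6, Σ1/t·v = -32/21.
So XᵀX·[m, b]ᵀ = Xᵀv: [[4, 106/105]; [106/105, 12916/11025]]·[m, b]ᵀ = [6, -32/21]ᵀ.
det = 4·(12916/11025) − (106/105)² = 4492/1225.
m = (6·(12916/11025) − (106/105)·(-32/21))/(4492/1225) = 23614/10107; b = (4·(-32/21) − (106/105)·6)/(4492/1225) = -11165/3369.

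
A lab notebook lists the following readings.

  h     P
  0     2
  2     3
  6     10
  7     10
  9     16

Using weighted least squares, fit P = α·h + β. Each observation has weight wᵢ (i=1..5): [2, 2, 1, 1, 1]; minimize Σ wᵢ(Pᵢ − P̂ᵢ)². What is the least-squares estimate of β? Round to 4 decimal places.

Setting ∂/∂α … = 0 gives: 174·α + 26·β = 286;  26·α + 7·β = 46.
Eliminating β: 7·(row 1) − 26·(row 2) gives 542·α = 7·286 − 26·46 = 806, so α = 403/271.
Then β = (46 − 26·(403/271))/7 = 284/271.

β = 1.0480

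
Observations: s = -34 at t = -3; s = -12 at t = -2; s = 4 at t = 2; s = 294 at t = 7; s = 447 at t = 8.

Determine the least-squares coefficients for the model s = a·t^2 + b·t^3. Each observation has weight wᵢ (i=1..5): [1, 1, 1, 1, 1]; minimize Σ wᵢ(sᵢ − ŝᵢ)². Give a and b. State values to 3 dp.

Entries of MᵀWM: Σwᵢ·t^2·t^2 = 6610, Σwᵢ·t^2·t^3 = 49332, Σwᵢ·t^3·t^3 = 380650.
For MᵀWs: Σwᵢ·t^2·s = 42676, Σwᵢ·t^3·s = 330752.
Δ = 6610·380650 − 49332² = 82450276.
a = (42676·380650 − 49332·330752)/82450276 = -18009566/20612569; b = (6610·330752 − 49332·42676)/82450276 = 20244572/20612569.

a = -0.874, b = 0.982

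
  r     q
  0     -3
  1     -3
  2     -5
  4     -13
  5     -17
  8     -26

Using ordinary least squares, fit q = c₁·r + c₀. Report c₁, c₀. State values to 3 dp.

XᵀX·[c₁, c₀]ᵀ = Xᵀq reads: 110·c₁ + 20·c₀ = -358;  20·c₁ + 6·c₀ = -67.
(Σr·r = 110, Σr = 20, Σ1 = 6, Σr·q = -358, Σq = -67.)
Δ = 110·6 − 20² = 260.
c₁ = ((-358)·6 − 20·(-67))/260 = -202/65; c₀ = (110·(-67) − 20·(-358))/260 = -21/26.

c₁ = -3.108, c₀ = -0.808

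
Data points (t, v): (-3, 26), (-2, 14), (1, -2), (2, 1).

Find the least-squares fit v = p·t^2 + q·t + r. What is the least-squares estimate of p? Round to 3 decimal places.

Compute the Gram sums: Σt^2·t^2 = 114, Σt^2·t = -26, Σt^2 = 18, Σt·t = 18, Σt = -2, Σ1 = 4.
For Xᵀv: Σt^2·v = 292, Σt·v = -106, Σv = 39.
So XᵀX·[p, q, r]ᵀ = Xᵀv: [[114, -26, 18]; [-26, 18, -2]; [18, -2, 4]]·[p, q, r]ᵀ = [292, -106, 39]ᵀ.
Inverting the 3×3 Gram matrix, [p, q, r]ᵀ = [15/8, -437/136, -5/17]ᵀ.

p = 1.875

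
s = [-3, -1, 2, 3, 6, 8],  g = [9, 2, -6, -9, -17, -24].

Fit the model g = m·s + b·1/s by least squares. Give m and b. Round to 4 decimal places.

m = -2.9760, b = 0.6748

Forming AᵀA = [[123, 6]; [6, 97/64]] and Aᵀg = [-362, -101/6]ᵀ gives AᵀA·[m, b]ᵀ = Aᵀg.
Eliminating b: (97/64)·(row 1) − 6·(row 2) gives (9627/64)·m = (97/64)·(-362) − 6·(-101/6) = -14325/32, so m = -9550/3209.
Then b = ((-101/6) − 6·(-9550/3209))/(97/64) = 6496/9627.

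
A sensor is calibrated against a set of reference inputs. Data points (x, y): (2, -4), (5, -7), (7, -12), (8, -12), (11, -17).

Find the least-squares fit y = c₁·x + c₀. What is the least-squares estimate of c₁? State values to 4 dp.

Sums needed: Σx·x = 263, Σx = 33, Σ1 = 5.
Moment sums: Σx·y = -410, Σy = -52.
Normal equations: [[263, 33]; [33, 5]]·[c₁, c₀]ᵀ = [-410, -52]ᵀ.
Eliminating c₀: 5·(row 1) − 33·(row 2) gives 226·c₁ = 5·(-410) − 33·(-52) = -334, so c₁ = -167/113.
Then c₀ = ((-52) − 33·(-167/113))/5 = -73/113.

c₁ = -1.4779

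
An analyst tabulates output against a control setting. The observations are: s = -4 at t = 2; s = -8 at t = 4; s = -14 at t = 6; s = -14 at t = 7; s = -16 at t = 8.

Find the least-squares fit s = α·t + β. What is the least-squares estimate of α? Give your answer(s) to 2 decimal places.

Entries of MᵀM: Σt·t = 169, Σt = 27, Σ1 = 5.
Moment sums: Σt·s = -350, Σs = -56.
So MᵀM·[α, β]ᵀ = Mᵀs: [[169, 27]; [27, 5]]·[α, β]ᵀ = [-350, -56]ᵀ.
det = 169·5 − 27² = 116.
α = ((-350)·5 − 27·(-56))/116 = -119/58; β = (169·(-56) − 27·(-350))/116 = -7/58.

α = -2.05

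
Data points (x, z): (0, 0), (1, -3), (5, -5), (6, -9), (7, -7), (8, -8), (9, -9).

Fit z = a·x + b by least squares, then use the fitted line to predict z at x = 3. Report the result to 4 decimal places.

ẑ = -3.8871

Setting ∂/∂a … = 0 gives: 256·a + 36·b = -276;  36·a + 7·b = -41.
(Σx·x = 256, Σx = 36, Σ1 = 7, Σx·z = -276, Σz = -41.)
Determinant 256·7 − 36² = 496.
a = ((-276)·7 − 36·(-41))/496 = -57/62; b = (256·(-41) − 36·(-276))/496 = -35/31.
At x = 3: ẑ = (-57/62)·(3) + (-35/31)·(1) = -241/62.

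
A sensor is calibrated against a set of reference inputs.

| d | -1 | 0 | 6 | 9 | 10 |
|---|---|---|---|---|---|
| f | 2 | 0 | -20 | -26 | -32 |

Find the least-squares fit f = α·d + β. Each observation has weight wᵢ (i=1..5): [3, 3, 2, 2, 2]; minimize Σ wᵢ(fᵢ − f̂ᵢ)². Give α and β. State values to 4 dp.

Setting ∂/∂α … = 0 gives: 437·α + 47·β = -1354;  47·α + 12·β = -150.
(Σwᵢ·d·d = 437, Σwᵢ·d = 47, Σwᵢ·1 = 12, Σwᵢ·d·f = -1354, Σwᵢ·f = -150.)
Eliminating β: 12·(row 1) − 47·(row 2) gives 3035·α = 12·(-1354) − 47·(-150) = -9198, so α = -9198/3035.
Then β = ((-150) − 47·(-9198/3035))/12 = -1912/3035.

α = -3.0306, β = -0.6300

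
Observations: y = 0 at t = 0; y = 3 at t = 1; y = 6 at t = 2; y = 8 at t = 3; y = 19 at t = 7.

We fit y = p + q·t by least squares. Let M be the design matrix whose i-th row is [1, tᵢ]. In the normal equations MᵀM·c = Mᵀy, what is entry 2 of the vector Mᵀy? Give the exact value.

Entry 2 ↔ basis t, so (Mᵀy)_{2} = Σᵢ (t)·yᵢ = (0)·(0) + (1)·(3) + (2)·(6) + (3)·(8) + (7)·(19) = 172.

172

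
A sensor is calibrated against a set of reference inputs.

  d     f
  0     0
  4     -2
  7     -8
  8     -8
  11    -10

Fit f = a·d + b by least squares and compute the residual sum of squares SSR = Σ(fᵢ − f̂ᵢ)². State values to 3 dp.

Sums needed: Σd·d = 250, Σd = 30, Σ1 = 5.
For Mᵀf: Σd·f = -238, Σf = -28.
det = 250·5 − 30² = 350.
a = ((-238)·5 − 30·(-28))/350 = -1; b = (250·(-28) − 30·(-238))/350 = 2/5.
Residuals: -2/5, 8/5, -7/5, -2/5, 3/5; SSR = 26/5.

SSR = 5.200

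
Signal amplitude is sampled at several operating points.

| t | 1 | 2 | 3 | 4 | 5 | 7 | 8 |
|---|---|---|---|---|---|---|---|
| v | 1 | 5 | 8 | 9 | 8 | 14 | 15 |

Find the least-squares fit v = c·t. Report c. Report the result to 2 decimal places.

Normal-equation sums: Σt·t = 168.
And Σt·v = 329.
c = 329/168 = 1.95833.

c = 1.96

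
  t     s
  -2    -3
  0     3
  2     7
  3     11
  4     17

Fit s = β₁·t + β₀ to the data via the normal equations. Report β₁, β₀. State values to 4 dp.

β₁ = 3.1034, β₀ = 2.6552

Normal-equation sums: Σt·t = 33, Σt = 7, Σ1 = 5.
And Σt·s = 121, Σs = 35.
Determinant 33·5 − 7² = 116.
β₁ = (121·5 − 7·35)/116 = 90/29; β₀ = (33·35 − 7·121)/116 = 77/29.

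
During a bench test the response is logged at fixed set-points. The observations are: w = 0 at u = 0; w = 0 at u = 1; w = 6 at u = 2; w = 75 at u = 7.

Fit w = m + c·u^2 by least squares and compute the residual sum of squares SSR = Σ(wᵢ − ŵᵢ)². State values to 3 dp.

SSR = 1.431

Entries of AᵀA: Σ1 = 4, Σu^2 = 54, Σu^2·u^2 = 2418.
Moment sums: Σw = 81, Σu^2·w = 3699.
AᵀA·[m, c]ᵀ = Aᵀw becomes [[4, 54]; [54, 2418]]·[m, c]ᵀ = [81, 3699]ᵀ.
Determinant 4·2418 − 54² = 6756.
m = (81·2418 − 54·3699)/6756 = -324/563; c = (4·3699 − 54·81)/6756 = 1737/1126.
Residuals: 324/563, -1089/1126, 228/563, -15/1126; SSR = 1611/1126.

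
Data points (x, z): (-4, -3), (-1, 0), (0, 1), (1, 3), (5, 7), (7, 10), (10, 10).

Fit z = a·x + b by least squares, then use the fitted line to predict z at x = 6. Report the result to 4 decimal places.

Forming AᵀA = [[192, 18]; [18, 7]] and Aᵀz = [220, 28]ᵀ gives AᵀA·[a, b]ᵀ = Aᵀz.
Eliminating b: 7·(row 1) − 18·(row 2) gives 1020·a = 7·220 − 18·28 = 1036, so a = 259/255.
Then b = (28 − 18·(259/255))/7 = 118/85.
At x = 6: ẑ = (259/255)·(6) + (118/85)·(1) = 636/85.

ẑ = 7.4824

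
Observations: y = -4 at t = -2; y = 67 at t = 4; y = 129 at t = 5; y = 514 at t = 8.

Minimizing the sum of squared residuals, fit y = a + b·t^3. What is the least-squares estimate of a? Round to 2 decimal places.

a = 3.86

The normal system XᵀX·[a, b]ᵀ = Xᵀy is [[4, 693]; [693, 281929]]·[a, b]ᵀ = [706, 283613]ᵀ.
Δ = 4·281929 − 693² = 647467.
a = (706·281929 − 693·283613)/647467 = 2498065/647467; b = (4·283613 − 693·706)/647467 = 645194/647467.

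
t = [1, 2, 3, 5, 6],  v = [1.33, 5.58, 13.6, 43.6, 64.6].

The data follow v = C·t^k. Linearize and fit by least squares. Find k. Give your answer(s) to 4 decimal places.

k = 2.1773

Taking logs, ln v = k·ln t + ln C, so regress ln v on ln t.
Over the data: Σln t = 5.1930, Σ(ln t)² = 7.4881, Σln v = 12.5577, Σln t·ln v = 17.6033.
Normal system: [[7.4881, 5.1930]; [5.1930, 5]]·[k, ln C]ᵀ = [17.6033, 12.5577]ᵀ.
Δ = 7.4881·5 − (5.1930)² = 10.4737; k = (17.6033·5 − 5.1930·12.5577)/10.4737 = 2.17733, ln C = (7.4881·12.5577 − 5.1930·17.6033)/10.4737 = 0.25018.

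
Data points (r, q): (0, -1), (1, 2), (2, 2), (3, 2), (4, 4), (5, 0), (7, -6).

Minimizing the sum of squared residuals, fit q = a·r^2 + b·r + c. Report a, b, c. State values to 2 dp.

a = -0.51, b = 2.84, c = -0.95

The normal equations are: 3380·a + 568·b + 104·c = -202;  568·a + 104·b + 22·c = -14;  104·a + 22·b + 7·c = 3.
Inverting the 3×3 Gram matrix, [a, b, c]ᵀ = [-859/1694, 2402/847, -115/121]ᵀ.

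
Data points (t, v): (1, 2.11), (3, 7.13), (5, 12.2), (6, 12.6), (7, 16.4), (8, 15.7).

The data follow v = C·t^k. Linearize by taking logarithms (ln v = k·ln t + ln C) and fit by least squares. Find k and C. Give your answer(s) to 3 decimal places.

Linearized form: ln v = k·ln t + ln C. From the 6 transformed points,
AᵀA = [[15.1183, 8.5252]; [8.5252, 6]], rhs = [21.8930, 13.2971]ᵀ  (here Σln t = 8.5252, Σ(ln t)² = 15.1183, Σln v = 13.2971, Σln t·ln v = 21.8930).
Slope k = (n·Σln t·ln v − Σln t·Σln v)/(n·Σ(ln t)² − (Σln t)²) = (6·21.8930 − 8.5252·13.2971)/18.0313 = 0.99818; ln C = (Σln v − k·Σln t)/n = 0.79791, so C = exp(0.79791) = 2.22089.

k = 0.998, C = 2.221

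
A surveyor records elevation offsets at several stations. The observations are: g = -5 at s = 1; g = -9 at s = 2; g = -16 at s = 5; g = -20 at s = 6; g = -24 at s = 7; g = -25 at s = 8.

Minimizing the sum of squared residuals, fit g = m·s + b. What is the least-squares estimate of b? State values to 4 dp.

XᵀX·[m, b]ᵀ = Xᵀg reads: 179·m + 29·b = -591;  29·m + 6·b = -99.
(Σs·s = 179, Σs = 29, Σ1 = 6, Σs·g = -591, Σg = -99.)
Δ = 179·6 − 29² = 233.
m = ((-591)·6 − 29·(-99))/233 = -675/233; b = (179·(-99) − 29·(-591))/233 = -582/233.

b = -2.4979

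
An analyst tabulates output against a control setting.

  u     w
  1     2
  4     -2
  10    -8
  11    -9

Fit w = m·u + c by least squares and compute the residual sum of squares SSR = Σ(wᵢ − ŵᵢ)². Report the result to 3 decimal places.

SSR = 0.312

Normal-equation sums: Σu·u = 238, Σu = 26, Σ1 = 4.
For Xᵀw: Σu·w = -185, Σw = -17.
So XᵀX·[m, c]ᵀ = Xᵀw: [[238, 26]; [26, 4]]·[m, c]ᵀ = [-185, -17]ᵀ.
det = 238·4 − 26² = 276.
m = ((-185)·4 − 26·(-17))/276 = -149/138; c = (238·(-17) − 26·(-185))/276 = 191/69.
Residuals: 43/138, -31/69, 2/69, 5/46; SSR = 43/138.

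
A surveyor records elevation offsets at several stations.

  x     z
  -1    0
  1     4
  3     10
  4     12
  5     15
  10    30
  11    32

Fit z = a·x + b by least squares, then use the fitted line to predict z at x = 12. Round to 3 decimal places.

ẑ = 34.781

From the data, Σx·x = 273, Σx = 33, Σ1 = 7.
For Mᵀz: Σx·z = 809, Σz = 103.
MᵀM·[a, b]ᵀ = Mᵀz becomes [[273, 33]; [33, 7]]·[a, b]ᵀ = [809, 103]ᵀ.
Determinant 273·7 − 33² = 822.
a = (809·7 − 33·103)/822 = 1132/411; b = (273·103 − 33·809)/822 = 237/137.
At x = 12: ẑ = (1132/411)·(12) + (237/137)·(1) = 4765/137.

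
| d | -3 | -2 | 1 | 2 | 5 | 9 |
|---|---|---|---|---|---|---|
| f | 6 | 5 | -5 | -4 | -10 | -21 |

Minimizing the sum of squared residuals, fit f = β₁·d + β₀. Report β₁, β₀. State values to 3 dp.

β₁ = -2.220, β₀ = -0.393

XᵀX·[β₁, β₀]ᵀ = Xᵀf reads: 124·β₁ + 12·β₀ = -280;  12·β₁ + 6·β₀ = -29.
det = 124·6 − 12² = 600.
β₁ = ((-280)·6 − 12·(-29))/600 = -111/50; β₀ = (124·(-29) − 12·(-280))/600 = -59/150.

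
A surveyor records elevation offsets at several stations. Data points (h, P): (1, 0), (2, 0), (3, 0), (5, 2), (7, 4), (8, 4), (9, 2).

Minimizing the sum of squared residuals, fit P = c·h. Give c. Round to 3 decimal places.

Normal-equation sums: Σh·h = 233.
For MᵀP: Σh·P = 88.
c = 88/233 = 0.377682.

c = 0.378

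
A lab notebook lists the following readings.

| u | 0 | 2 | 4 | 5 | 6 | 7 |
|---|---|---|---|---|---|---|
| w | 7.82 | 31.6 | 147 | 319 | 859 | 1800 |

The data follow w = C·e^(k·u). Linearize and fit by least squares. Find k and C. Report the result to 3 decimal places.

Linearized form: ln w = k·u + ln C. From the 6 transformed points,
Sums: Σu = 24.0000, Σ(u)² = 130.0000, Σln w = 30.5168, Σu·ln w = 148.6974.
Normal system: [[130.0000, 24.0000]; [24.0000, 6]]·[k, ln C]ᵀ = [148.6974, 30.5168]ᵀ.
Slope k = (n·Σu·ln w − Σu·Σln w)/(n·Σ(u)² − (Σu)²) = (6·148.6974 − 24.0000·30.5168)/204.0000 = 0.78324; ln C = (Σln w − k·Σu)/n = 1.95315, so C = exp(1.95315) = 7.05088.

k = 0.783, C = 7.051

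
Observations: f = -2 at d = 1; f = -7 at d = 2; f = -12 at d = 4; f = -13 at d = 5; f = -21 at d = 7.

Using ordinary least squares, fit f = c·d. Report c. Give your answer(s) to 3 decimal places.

c = -2.905

Compute the Gram sums: Σd·d = 95.
Moment sums: Σd·f = -276.
XᵀX·[c]ᵀ = Xᵀf becomes [[95]]·[c]ᵀ = [-276]ᵀ.
Hence c = -276 / 95 ≈ -2.90526.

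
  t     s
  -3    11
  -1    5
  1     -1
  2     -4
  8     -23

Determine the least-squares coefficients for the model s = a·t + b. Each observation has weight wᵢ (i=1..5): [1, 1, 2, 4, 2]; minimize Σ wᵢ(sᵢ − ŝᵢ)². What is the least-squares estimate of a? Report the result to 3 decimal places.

The normal equations are: 156·a + 22·b = -440;  22·a + 10·b = -48.
(Σwᵢ·t·t = 156, Σwᵢ·t = 22, Σwᵢ·1 = 10, Σwᵢ·t·s = -440, Σwᵢ·s = -48.)
Eliminating b: 10·(row 1) − 22·(row 2) gives 1076·a = 10·(-440) − 22·(-48) = -3344, so a = -836/269.
Then b = ((-48) − 22·(-836/269))/10 = 548/269.

a = -3.108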